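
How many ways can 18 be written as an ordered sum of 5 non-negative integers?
C(18+5-1, 5-1) = C(22, 4) = 7315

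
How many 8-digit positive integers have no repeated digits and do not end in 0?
Last digit: 9 nonzero choices. First digit: 8 (nonzero, ≠last). Middle 6: P(8,6) = 20160. Total = 1451520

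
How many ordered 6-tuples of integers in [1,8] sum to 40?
Coefficient of x^40 in (x + x² + ... + x^8)^6. By inclusion-exclusion on dice exceeding 8: Σ_j (-1)^j C(6,j)·C(40-1-8j, 5) = C(6,0)·C(39,5) - C(6,1)·C(31,5) + C(6,2)·C(23,5) - C(6,3)·C(15,5) + C(6,4)·C(7,5) = 1·575757 - 6·169911 + 15·33649 - 20·3003 + 15·21 = 1281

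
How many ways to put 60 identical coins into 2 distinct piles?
C(60+2-1, 2-1) = C(61, 1) = 61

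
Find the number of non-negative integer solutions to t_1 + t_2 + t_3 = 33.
C(33+3-1, 3-1) = C(35, 2) = 595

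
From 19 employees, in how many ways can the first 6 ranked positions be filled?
P(19,6) = 19!/(19-6)! = 19535040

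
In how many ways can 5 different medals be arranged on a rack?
5! = 120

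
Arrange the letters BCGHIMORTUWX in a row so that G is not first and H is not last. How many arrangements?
By inclusion-exclusion: 12! - 2×(12-1)! + (12-2)! = 479001600 - 79833600 + 3628800 = 402796800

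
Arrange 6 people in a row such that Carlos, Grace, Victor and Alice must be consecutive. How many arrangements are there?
Treat the 4 as one block: (6-4+1)! × 4! = 6 × 24 = 144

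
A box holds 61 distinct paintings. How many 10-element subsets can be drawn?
C(61,10) = 61!/(10!×51!) = 90177170226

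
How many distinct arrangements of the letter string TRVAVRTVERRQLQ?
14! / (4! × 1! × 2! × 1! × 3! × 1! × 2!) = 151351200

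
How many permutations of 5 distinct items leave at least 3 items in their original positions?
Exactly j fixed points: C(5,j)·!(5-j); sum over j ≥ 3 (derangement numbers via !m = (m-1)·(!(m-1) + !(m-2)): !0..!2 = 1, 0, 1). Σ_{j=3}^{5} C(5,j)·!(5-j) = C(5,3)·!2 + C(5,4)·!1 + C(5,5)·!0 = 10·1 + 5·0 + 1·1 = 11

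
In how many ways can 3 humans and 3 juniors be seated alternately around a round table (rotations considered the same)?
Fix one of the humans: (3-1)! ways for the remaining humans, × 3! ways for the juniors = 2 × 6 = 12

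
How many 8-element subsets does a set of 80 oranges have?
C(80,8) = 80!/(8!×72!) = 28987537150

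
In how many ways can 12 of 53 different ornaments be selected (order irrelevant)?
C(53,12) = 53!/(12!×41!) = 266783135710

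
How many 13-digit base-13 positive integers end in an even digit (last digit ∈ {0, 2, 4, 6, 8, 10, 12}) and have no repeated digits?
Last∈{0,2,4,6,8,10,12}. Last=0: 479001600. Last nonzero: 6×11×P(11,11) = 2634508800. Total = 3113510400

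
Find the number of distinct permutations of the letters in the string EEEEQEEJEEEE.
12! / (10! × 1! × 1!) = 132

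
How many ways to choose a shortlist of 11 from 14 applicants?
C(14,11) = 14!/(11!×3!) = 364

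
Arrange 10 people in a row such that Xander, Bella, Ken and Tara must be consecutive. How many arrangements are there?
Treat the 4 as one block: (10-4+1)! × 4! = 5040 × 24 = 120960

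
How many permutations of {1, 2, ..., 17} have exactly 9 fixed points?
Choose the 9 fixed points C(17,9) = 24310, derange the rest: !8 = Σ_{j=0}^{8} (-1)^j·8!/j! = 40320 - 40320 + 20160 - 6720 + 1680 - 336 + 56 - 8 + 1 = 14833. Product = 24310 × 14833 = 360590230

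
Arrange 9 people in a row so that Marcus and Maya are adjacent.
Treat as block: (9-1)! × 2! = 40320 × 2 = 80640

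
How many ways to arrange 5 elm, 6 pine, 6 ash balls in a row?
17! / (5! × 6! × 6!) = 5717712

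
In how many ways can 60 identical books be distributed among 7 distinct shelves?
C(60+7-1, 7-1) = C(66, 6) = 90858768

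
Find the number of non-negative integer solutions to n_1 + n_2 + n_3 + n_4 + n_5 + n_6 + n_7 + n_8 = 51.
C(51+8-1, 8-1) = C(58, 7) = 300674088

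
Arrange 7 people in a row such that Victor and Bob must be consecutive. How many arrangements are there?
Treat the 2 as one block: (7-2+1)! × 2! = 720 × 2 = 1440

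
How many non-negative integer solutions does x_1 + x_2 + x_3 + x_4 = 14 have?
C(14+4-1, 4-1) = C(17, 3) = 680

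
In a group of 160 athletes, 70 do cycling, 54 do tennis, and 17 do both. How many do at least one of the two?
|A∪B| = |A| + |B| - |A∩B| = 70 + 54 - 17 = 107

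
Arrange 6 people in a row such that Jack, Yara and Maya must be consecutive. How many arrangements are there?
Treat the 3 as one block: (6-3+1)! × 3! = 24 × 6 = 144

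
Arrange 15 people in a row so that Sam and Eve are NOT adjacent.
Total - adjacent = 15! - (15-1)!×2 = 1307674368000 - 174356582400 = 1133317785600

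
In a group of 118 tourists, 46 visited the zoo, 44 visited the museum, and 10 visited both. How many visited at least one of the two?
|A∪B| = |A| + |B| - |A∩B| = 46 + 44 - 10 = 80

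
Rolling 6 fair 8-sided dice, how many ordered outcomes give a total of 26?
Coefficient of x^26 in (x + x² + ... + x^8)^6. By inclusion-exclusion on dice exceeding 8: Σ_j (-1)^j C(6,j)·C(26-1-8j, 5) = C(6,0)·C(25,5) - C(6,1)·C(17,5) + C(6,2)·C(9,5) = 1·53130 - 6·6188 + 15·126 = 17892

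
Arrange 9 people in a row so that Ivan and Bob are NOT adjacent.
Total - adjacent = 9! - (9-1)!×2 = 362880 - 80640 = 282240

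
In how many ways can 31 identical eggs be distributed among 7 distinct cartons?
C(31+7-1, 7-1) = C(37, 6) = 2324784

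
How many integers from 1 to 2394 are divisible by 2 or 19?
⌊2394/2⌋ + ⌊2394/19⌋ - ⌊2394/38⌋ = 1197 + 126 - 63 = 1260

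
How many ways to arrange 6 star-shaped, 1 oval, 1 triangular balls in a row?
8! / (6! × 1! × 1!) = 56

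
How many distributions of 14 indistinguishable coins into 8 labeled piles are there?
C(14+8-1, 8-1) = C(21, 7) = 116280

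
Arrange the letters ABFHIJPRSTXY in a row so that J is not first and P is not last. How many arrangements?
By inclusion-exclusion: 12! - 2×(12-1)! + (12-2)! = 479001600 - 79833600 + 3628800 = 402796800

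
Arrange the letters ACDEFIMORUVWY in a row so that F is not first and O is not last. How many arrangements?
By inclusion-exclusion: 13! - 2×(13-1)! + (13-2)! = 6227020800 - 958003200 + 39916800 = 5308934400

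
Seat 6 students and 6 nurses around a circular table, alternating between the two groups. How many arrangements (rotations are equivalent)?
Fix one of the students: (6-1)! ways for the remaining students, × 6! ways for the nurses = 120 × 720 = 86400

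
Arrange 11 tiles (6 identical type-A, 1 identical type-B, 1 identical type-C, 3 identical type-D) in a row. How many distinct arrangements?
11! / (6! × 1! × 1! × 3!) = 9240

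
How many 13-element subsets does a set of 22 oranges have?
C(22,13) = 22!/(13!×9!) = 497420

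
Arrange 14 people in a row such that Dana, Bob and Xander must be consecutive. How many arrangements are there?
Treat the 3 as one block: (14-3+1)! × 3! = 479001600 × 6 = 2874009600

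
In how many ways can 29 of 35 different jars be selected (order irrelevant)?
C(35,29) = 35!/(29!×6!) = 1623160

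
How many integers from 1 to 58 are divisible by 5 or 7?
⌊58/5⌋ + ⌊58/7⌋ - ⌊58/35⌋ = 11 + 8 - 1 = 18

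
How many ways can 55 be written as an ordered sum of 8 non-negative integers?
C(55+8-1, 8-1) = C(62, 7) = 491796152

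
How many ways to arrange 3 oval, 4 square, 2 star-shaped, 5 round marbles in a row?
14! / (3! × 4! × 2! × 5!) = 2522520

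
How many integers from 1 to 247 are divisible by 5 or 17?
⌊247/5⌋ + ⌊247/17⌋ - ⌊247/85⌋ = 49 + 14 - 2 = 61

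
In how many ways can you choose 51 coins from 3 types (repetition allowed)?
C(51+3-1, 3-1) = C(53, 2) = 1378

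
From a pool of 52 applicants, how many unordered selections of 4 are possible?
C(52,4) = 52!/(4!×48!) = 270725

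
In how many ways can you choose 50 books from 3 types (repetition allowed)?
C(50+3-1, 3-1) = C(52, 2) = 1326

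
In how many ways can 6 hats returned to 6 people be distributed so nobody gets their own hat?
!6 = Σ_{j=0}^{6} (-1)^j·6!/j! = 720 - 720 + 360 - 120 + 30 - 6 + 1 = 265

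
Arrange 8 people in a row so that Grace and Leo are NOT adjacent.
Total - adjacent = 8! - (8-1)!×2 = 40320 - 10080 = 30240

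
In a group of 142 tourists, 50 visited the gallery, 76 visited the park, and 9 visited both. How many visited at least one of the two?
|A∪B| = |A| + |B| - |A∩B| = 50 + 76 - 9 = 117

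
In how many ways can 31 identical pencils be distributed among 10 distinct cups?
C(31+10-1, 10-1) = C(40, 9) = 273438880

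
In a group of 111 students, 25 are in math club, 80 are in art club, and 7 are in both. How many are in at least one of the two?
|A∪B| = |A| + |B| - |A∩B| = 25 + 80 - 7 = 98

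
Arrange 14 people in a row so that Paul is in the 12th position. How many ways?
Fix one position: (14-1)! = 6227020800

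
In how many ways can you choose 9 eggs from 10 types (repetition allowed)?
C(9+10-1, 10-1) = C(18, 9) = 48620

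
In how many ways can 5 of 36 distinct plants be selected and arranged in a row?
P(36,5) = 36!/(36-5)! = 45239040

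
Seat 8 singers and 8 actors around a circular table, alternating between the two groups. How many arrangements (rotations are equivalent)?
Fix one of the singers: (8-1)! ways for the remaining singers, × 8! ways for the actors = 5040 × 40320 = 203212800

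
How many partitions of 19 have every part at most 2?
Let r_j(i) = number of partitions of i into parts ≤ j, for i = 0..19. r_1(i) = 1 for all i; r_j(i) = r_{j-1}(i) + r_j(i-j). Rows j = 2..2: ≤2: 1 1 2 2 3 3 4 4 5 5 6 6 7 7 8 8 9 9 10 10. r_2(19) = 10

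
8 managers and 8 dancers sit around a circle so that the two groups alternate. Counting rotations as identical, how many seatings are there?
Fix one of the managers: (8-1)! ways for the remaining managers, × 8! ways for the dancers = 5040 × 40320 = 203212800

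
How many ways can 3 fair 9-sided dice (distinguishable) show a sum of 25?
Coefficient of x^25 in (x + x² + ... + x^9)^3. By inclusion-exclusion on dice exceeding 9: Σ_j (-1)^j C(3,j)·C(25-1-9j, 2) = C(3,0)·C(24,2) - C(3,1)·C(15,2) + C(3,2)·C(6,2) = 1·276 - 3·105 + 3·15 = 6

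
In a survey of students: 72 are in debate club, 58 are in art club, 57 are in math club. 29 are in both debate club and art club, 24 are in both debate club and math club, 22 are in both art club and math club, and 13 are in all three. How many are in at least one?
|A∪B∪C| = 72+58+57-29-24-22+13 = 125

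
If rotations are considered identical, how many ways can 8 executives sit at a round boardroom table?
Circular: fix one position, arrange the rest. (8-1)! = 5040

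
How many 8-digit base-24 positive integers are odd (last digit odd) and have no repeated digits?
Last∈{1,3,5,7,9,11,13,15,17,19,21,23}. Last=0: 0. Last nonzero: 12×22×P(22,6) = 14182439040. Total = 14182439040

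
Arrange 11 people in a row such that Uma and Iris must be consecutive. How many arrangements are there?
Treat the 2 as one block: (11-2+1)! × 2! = 3628800 × 2 = 7257600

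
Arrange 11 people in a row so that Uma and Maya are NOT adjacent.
Total - adjacent = 11! - (11-1)!×2 = 39916800 - 7257600 = 32659200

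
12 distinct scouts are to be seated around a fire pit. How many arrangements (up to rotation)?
Circular: fix one position, arrange the rest. (12-1)! = 39916800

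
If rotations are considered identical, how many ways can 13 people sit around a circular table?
Circular: fix one position, arrange the rest. (13-1)! = 479001600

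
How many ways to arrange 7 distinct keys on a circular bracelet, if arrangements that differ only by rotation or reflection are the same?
(7-1)!/2 = 720/2 = 360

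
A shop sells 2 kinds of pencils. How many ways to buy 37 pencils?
C(37+2-1, 2-1) = C(38, 1) = 38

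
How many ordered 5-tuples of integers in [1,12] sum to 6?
Coefficient of x^6 in (x + x² + ... + x^12)^5. By inclusion-exclusion on dice exceeding 12: Σ_j (-1)^j C(5,j)·C(6-1-12j, 4) = C(5,0)·C(5,4) = 1·5 = 5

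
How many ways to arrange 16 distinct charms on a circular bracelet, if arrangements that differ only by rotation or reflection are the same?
(16-1)!/2 = 1307674368000/2 = 653837184000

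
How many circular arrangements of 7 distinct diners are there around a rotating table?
Circular: fix one position, arrange the rest. (7-1)! = 720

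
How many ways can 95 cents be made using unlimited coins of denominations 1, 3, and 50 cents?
Coefficient of x^95 in 1/(1-x^1) · 1/(1-x^3) · 1/(1-x^50). Case on j = number of 50-cent coins (j = 0..1); remainder r = 95 - 50j is made from {1,3} in ⌊r/3⌋+1 ways. r = 95, 45 → 32 + 16 = 48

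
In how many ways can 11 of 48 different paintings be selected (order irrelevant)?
C(48,11) = 48!/(11!×37!) = 22595200368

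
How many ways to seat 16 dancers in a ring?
Circular: fix one position, arrange the rest. (16-1)! = 1307674368000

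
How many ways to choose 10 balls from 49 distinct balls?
C(49,10) = 49!/(10!×39!) = 8217822536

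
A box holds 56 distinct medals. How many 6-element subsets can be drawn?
C(56,6) = 56!/(6!×50!) = 32468436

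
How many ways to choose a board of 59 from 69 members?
C(69,59) = 69!/(59!×10!) = 340032449328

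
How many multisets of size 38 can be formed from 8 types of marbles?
C(38+8-1, 8-1) = C(45, 7) = 45379620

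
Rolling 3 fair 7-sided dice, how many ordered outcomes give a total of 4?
Coefficient of x^4 in (x + x² + ... + x^7)^3. By inclusion-exclusion on dice exceeding 7: Σ_j (-1)^j C(3,j)·C(4-1-7j, 2) = C(3,0)·C(3,2) = 1·3 = 3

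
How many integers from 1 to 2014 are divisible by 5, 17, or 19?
⌊2014/5⌋+⌊2014/17⌋+⌊2014/19⌋ - ⌊2014/85⌋-⌊2014/95⌋-⌊2014/323⌋ + ⌊2014/1615⌋ = 402+118+106 - 23-21-6 + 1 = 577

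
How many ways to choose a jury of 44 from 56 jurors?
C(56,44) = 56!/(44!×12!) = 558383307300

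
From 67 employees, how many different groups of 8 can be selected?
C(67,8) = 67!/(8!×59!) = 6522361560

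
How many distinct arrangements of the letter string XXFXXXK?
7! / (1! × 1! × 5!) = 42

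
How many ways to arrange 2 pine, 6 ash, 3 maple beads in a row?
11! / (2! × 6! × 3!) = 4620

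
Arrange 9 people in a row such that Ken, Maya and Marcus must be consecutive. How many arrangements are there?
Treat the 3 as one block: (9-3+1)! × 3! = 5040 × 6 = 30240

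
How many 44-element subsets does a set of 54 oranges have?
C(54,44) = 54!/(44!×10!) = 23930713170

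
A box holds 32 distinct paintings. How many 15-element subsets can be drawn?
C(32,15) = 32!/(15!×17!) = 565722720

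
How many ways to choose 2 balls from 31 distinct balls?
C(31,2) = 31!/(2!×29!) = 465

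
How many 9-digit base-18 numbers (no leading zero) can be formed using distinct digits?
First digit: 17 choices (nonzero). Then descending: 17 × 17 × 16 × 15 × 14 × 13 × 12 × 11 × 10 = 16663046400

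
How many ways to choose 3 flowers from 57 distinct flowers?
C(57,3) = 57!/(3!×54!) = 29260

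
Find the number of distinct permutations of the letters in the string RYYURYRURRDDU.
13! / (2! × 5! × 3! × 3!) = 720720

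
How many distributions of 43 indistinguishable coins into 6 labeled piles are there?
C(43+6-1, 6-1) = C(48, 5) = 1712304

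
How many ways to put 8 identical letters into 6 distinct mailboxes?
C(8+6-1, 6-1) = C(13, 5) = 1287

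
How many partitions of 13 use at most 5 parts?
By conjugation, equals partitions of 13 into parts ≤ 5. Let r_j(i) = number of partitions of i into parts ≤ j, for i = 0..13. r_1(i) = 1 for all i; r_j(i) = r_{j-1}(i) + r_j(i-j). Rows j = 2..5: ≤2: 1 1 2 2 3 3 4 4 5 5 6 6 7 7; ≤3: 1 1 2 3 4 5 7 8 10 12 14 16 19 21; ≤4: 1 1 2 3 5 6 9 11 15 18 23 27 34 39; ≤5: 1 1 2 3 5 7 10 13 18 23 30 37 47 57. r_5(13) = 57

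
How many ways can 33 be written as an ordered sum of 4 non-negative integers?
C(33+4-1, 4-1) = C(36, 3) = 7140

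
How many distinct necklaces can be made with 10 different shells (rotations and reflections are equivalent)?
(10-1)!/2 = 362880/2 = 181440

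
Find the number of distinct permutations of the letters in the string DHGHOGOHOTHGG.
13! / (4! × 3! × 1! × 1! × 4!) = 1801800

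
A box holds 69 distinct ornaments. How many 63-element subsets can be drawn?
C(69,63) = 69!/(63!×6!) = 119877472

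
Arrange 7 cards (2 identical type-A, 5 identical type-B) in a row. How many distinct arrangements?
7! / (2! × 5!) = 21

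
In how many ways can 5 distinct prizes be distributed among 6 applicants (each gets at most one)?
P(6,5) = 6!/(6-5)! = 720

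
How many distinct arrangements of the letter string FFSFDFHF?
8! / (1! × 1! × 1! × 5!) = 336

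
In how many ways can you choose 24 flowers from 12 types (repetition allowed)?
C(24+12-1, 12-1) = C(35, 11) = 417225900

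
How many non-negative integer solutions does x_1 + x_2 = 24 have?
C(24+2-1, 2-1) = C(25, 1) = 25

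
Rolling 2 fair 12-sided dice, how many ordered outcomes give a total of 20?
Coefficient of x^20 in (x + x² + ... + x^12)^2. By inclusion-exclusion on dice exceeding 12: Σ_j (-1)^j C(2,j)·C(20-1-12j, 1) = C(2,0)·C(19,1) - C(2,1)·C(7,1) = 1·19 - 2·7 = 5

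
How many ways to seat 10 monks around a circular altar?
Circular: fix one position, arrange the rest. (10-1)! = 362880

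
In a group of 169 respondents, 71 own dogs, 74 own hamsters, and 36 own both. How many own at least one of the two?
|A∪B| = |A| + |B| - |A∩B| = 71 + 74 - 36 = 109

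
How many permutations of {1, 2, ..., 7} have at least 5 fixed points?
Exactly j fixed points: C(7,j)·!(7-j); sum over j ≥ 5 (derangement numbers via !m = (m-1)·(!(m-1) + !(m-2)): !0..!2 = 1, 0, 1). Σ_{j=5}^{7} C(7,j)·!(7-j) = C(7,5)·!2 + C(7,6)·!1 + C(7,7)·!0 = 21·1 + 7·0 + 1·1 = 22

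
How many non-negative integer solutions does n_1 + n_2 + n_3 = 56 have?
C(56+3-1, 3-1) = C(58, 2) = 1653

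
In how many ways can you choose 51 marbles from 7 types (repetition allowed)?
C(51+7-1, 7-1) = C(57, 6) = 36288252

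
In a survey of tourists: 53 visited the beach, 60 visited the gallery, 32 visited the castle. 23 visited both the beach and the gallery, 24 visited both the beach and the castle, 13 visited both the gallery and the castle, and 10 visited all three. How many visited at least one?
|A∪B∪C| = 53+60+32-23-24-13+10 = 95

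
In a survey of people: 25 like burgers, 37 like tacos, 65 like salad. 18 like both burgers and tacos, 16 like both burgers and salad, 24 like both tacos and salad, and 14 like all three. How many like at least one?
|A∪B∪C| = 25+37+65-18-16-24+14 = 83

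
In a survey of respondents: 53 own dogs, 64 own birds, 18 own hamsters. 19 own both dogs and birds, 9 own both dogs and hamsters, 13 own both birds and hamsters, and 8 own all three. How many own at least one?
|A∪B∪C| = 53+64+18-19-9-13+8 = 102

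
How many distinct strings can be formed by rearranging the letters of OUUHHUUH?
8! / (3! × 1! × 4!) = 280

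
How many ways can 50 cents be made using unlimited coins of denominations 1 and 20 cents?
Coefficient of x^50 in 1/(1-x^1) · 1/(1-x^20). Use j coins of 20 for j = 0..⌊50/20⌋ = 2, the rest in 1s: 2 + 1 = 3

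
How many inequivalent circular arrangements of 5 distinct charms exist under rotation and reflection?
(5-1)!/2 = 24/2 = 12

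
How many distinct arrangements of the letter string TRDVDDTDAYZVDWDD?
16! / (1! × 2! × 1! × 1! × 7! × 1! × 2! × 1!) = 1037836800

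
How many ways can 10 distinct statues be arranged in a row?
10! = 3628800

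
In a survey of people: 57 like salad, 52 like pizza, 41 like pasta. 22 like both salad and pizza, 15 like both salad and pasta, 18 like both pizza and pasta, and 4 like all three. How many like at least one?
|A∪B∪C| = 57+52+41-22-15-18+4 = 99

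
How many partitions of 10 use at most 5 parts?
By conjugation, equals partitions of 10 into parts ≤ 5. Let r_j(i) = number of partitions of i into parts ≤ j, for i = 0..10. r_1(i) = 1 for all i; r_j(i) = r_{j-1}(i) + r_j(i-j). Rows j = 2..5: ≤2: 1 1 2 2 3 3 4 4 5 5 6; ≤3: 1 1 2 3 4 5 7 8 10 12 14; ≤4: 1 1 2 3 5 6 9 11 15 18 23; ≤5: 1 1 2 3 5 7 10 13 18 23 30. r_5(10) = 30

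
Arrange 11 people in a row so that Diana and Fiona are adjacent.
Treat as block: (11-1)! × 2! = 3628800 × 2 = 7257600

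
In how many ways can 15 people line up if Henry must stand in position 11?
Fix one position: (15-1)! = 87178291200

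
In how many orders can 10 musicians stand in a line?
10! = 3628800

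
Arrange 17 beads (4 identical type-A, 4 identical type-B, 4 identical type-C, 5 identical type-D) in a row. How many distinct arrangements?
17! / (4! × 4! × 4! × 5!) = 214414200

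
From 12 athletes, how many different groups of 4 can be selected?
C(12,4) = 12!/(4!×8!) = 495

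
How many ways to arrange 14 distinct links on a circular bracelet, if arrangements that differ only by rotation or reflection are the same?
(14-1)!/2 = 6227020800/2 = 3113510400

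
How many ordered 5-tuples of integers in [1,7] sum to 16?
Coefficient of x^16 in (x + x² + ... + x^7)^5. By inclusion-exclusion on dice exceeding 7: Σ_j (-1)^j C(5,j)·C(16-1-7j, 4) = C(5,0)·C(15,4) - C(5,1)·C(8,4) = 1·1365 - 5·70 = 1015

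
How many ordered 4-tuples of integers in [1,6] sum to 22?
Coefficient of x^22 in (x + x² + ... + x^6)^4. By inclusion-exclusion on dice exceeding 6: Σ_j (-1)^j C(4,j)·C(22-1-6j, 3) = C(4,0)·C(21,3) - C(4,1)·C(15,3) + C(4,2)·C(9,3) - C(4,3)·C(3,3) = 1·1330 - 4·455 + 6·84 - 4·1 = 10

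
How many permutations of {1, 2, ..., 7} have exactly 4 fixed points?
Choose the 4 fixed points C(7,4) = 35, derange the rest: !3 = Σ_{j=0}^{3} (-1)^j·3!/j! = 6 - 6 + 3 - 1 = 2. Product = 35 × 2 = 70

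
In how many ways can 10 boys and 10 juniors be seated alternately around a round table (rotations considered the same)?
Fix one of the boys: (10-1)! ways for the remaining boys, × 10! ways for the juniors = 362880 × 3628800 = 1316818944000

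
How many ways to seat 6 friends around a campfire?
Circular: fix one position, arrange the rest. (6-1)! = 120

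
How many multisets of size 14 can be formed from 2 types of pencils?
C(14+2-1, 2-1) = C(15, 1) = 15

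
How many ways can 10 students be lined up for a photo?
10! = 3628800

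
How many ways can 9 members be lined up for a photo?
9! = 362880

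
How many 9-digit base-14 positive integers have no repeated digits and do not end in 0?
Last digit: 13 nonzero choices. First digit: 12 (nonzero, ≠last). Middle 7: P(12,7) = 3991680. Total = 622702080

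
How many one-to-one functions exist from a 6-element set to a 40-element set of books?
P(40,6) = 40!/(40-6)! = 2763633600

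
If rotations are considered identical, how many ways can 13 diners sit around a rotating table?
Circular: fix one position, arrange the rest. (13-1)! = 479001600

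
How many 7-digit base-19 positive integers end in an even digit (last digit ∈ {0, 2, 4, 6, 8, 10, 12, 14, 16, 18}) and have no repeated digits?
Last∈{0,2,4,6,8,10,12,14,16,18}. Last=0: 13366080. Last nonzero: 9×17×P(17,5) = 113611680. Total = 126977760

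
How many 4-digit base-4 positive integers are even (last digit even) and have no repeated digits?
Last∈{0,2}. Last=0: 6. Last nonzero: 1×2×P(2,2) = 4. Total = 10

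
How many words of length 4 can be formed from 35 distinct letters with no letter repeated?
P(35,4) = 35!/(35-4)! = 1256640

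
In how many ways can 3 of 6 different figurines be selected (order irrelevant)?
C(6,3) = 6!/(3!×3!) = 20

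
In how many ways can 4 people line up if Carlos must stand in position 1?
Fix one position: (4-1)! = 6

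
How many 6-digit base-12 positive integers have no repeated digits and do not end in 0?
Last digit: 11 nonzero choices. First digit: 10 (nonzero, ≠last). Middle 4: P(10,4) = 5040. Total = 554400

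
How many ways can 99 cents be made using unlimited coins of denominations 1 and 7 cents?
Coefficient of x^99 in 1/(1-x^1) · 1/(1-x^7). Use j coins of 7 for j = 0..⌊99/7⌋ = 14, the rest in 1s: 14 + 1 = 15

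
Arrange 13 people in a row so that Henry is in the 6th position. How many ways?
Fix one position: (13-1)! = 479001600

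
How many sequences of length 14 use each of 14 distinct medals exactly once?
14! = 87178291200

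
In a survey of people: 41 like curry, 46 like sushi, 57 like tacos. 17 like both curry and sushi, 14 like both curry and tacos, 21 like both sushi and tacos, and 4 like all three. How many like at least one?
|A∪B∪C| = 41+46+57-17-14-21+4 = 96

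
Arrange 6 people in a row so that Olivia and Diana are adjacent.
Treat as block: (6-1)! × 2! = 120 × 2 = 240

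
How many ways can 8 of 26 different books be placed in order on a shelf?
P(26,8) = 26!/(26-8)! = 62990928000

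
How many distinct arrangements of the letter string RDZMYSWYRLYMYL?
14! / (2! × 1! × 4! × 2! × 2! × 1! × 1! × 1!) = 454053600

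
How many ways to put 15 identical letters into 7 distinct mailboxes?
C(15+7-1, 7-1) = C(21, 6) = 54264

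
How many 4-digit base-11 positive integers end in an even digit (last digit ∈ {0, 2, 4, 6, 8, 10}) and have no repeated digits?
Last∈{0,2,4,6,8,10}. Last=0: 720. Last nonzero: 5×9×P(9,2) = 3240. Total = 3960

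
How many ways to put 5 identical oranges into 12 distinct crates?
C(5+12-1, 12-1) = C(16, 11) = 4368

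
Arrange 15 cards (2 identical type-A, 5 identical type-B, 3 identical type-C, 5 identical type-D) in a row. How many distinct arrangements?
15! / (2! × 5! × 3! × 5!) = 7567560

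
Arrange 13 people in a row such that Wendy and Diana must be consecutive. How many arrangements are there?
Treat the 2 as one block: (13-2+1)! × 2! = 479001600 × 2 = 958003200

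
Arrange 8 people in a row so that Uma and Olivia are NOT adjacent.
Total - adjacent = 8! - (8-1)!×2 = 40320 - 10080 = 30240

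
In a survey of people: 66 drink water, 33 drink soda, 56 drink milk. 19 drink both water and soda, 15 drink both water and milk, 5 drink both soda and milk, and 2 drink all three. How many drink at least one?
|A∪B∪C| = 66+33+56-19-15-5+2 = 118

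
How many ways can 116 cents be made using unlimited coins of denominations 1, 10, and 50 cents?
Coefficient of x^116 in 1/(1-x^1) · 1/(1-x^10) · 1/(1-x^50). Case on j = number of 50-cent coins (j = 0..2); remainder r = 116 - 50j is made from {1,10} in ⌊r/10⌋+1 ways. r = 116, 66, 16 → 12 + 7 + 2 = 21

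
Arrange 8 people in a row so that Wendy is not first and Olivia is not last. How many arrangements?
By inclusion-exclusion: 8! - 2×(8-1)! + (8-2)! = 40320 - 10080 + 720 = 30960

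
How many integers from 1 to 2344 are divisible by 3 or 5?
⌊2344/3⌋ + ⌊2344/5⌋ - ⌊2344/15⌋ = 781 + 468 - 156 = 1093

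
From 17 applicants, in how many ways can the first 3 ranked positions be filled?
P(17,3) = 17!/(17-3)! = 4080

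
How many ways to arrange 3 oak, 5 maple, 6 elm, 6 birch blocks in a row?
20! / (3! × 5! × 6! × 6!) = 6518191680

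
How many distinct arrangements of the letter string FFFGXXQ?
7! / (3! × 2! × 1! × 1!) = 420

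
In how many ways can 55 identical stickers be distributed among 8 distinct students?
C(55+8-1, 8-1) = C(62, 7) = 491796152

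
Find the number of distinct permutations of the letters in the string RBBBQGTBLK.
10! / (1! × 1! × 1! × 1! × 1! × 1! × 4!) = 151200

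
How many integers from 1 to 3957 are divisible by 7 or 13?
⌊3957/7⌋ + ⌊3957/13⌋ - ⌊3957/91⌋ = 565 + 304 - 43 = 826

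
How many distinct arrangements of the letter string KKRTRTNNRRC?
11! / (2! × 1! × 4! × 2! × 2!) = 207900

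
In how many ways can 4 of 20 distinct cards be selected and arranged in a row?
P(20,4) = 20!/(20-4)! = 116280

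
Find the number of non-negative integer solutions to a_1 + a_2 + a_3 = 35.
C(35+3-1, 3-1) = C(37, 2) = 666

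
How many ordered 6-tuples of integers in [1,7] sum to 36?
Coefficient of x^36 in (x + x² + ... + x^7)^6. By inclusion-exclusion on dice exceeding 7: Σ_j (-1)^j C(6,j)·C(36-1-7j, 5) = C(6,0)·C(35,5) - C(6,1)·C(28,5) + C(6,2)·C(21,5) - C(6,3)·C(14,5) + C(6,4)·C(7,5) = 1·324632 - 6·98280 + 15·20349 - 20·2002 + 15·21 = 462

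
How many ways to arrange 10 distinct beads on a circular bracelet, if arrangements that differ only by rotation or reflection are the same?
(10-1)!/2 = 362880/2 = 181440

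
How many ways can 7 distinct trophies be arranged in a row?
7! = 5040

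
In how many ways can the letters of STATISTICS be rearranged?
10! / (3! × 3! × 1! × 2! × 1!) = 50400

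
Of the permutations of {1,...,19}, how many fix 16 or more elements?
Exactly j fixed points: C(19,j)·!(19-j); sum over j ≥ 16 (derangement numbers via !m = (m-1)·(!(m-1) + !(m-2)): !0..!3 = 1, 0, 1, 2). Σ_{j=16}^{19} C(19,j)·!(19-j) = C(19,16)·!3 + C(19,17)·!2 + C(19,18)·!1 + C(19,19)·!0 = 969·2 + 171·1 + 19·0 + 1·1 = 2110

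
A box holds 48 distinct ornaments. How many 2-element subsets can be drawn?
C(48,2) = 48!/(2!×46!) = 1128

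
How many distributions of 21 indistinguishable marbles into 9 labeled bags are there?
C(21+9-1, 9-1) = C(29, 8) = 4292145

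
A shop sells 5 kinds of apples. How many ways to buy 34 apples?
C(34+5-1, 5-1) = C(38, 4) = 73815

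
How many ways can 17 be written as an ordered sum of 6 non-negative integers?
C(17+6-1, 6-1) = C(22, 5) = 26334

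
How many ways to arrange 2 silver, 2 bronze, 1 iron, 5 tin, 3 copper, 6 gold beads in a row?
19! / (2! × 2! × 1! × 5! × 3! × 6!) = 58663725120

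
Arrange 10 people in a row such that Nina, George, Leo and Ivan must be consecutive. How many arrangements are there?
Treat the 4 as one block: (10-4+1)! × 4! = 5040 × 24 = 120960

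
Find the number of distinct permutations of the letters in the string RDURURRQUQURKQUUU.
17! / (3! × 5! × 1! × 7! × 1!) = 98017920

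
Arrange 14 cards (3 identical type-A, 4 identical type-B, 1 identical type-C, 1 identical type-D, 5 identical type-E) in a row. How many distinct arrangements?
14! / (3! × 4! × 1! × 1! × 5!) = 5045040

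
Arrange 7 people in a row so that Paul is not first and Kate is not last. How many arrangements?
By inclusion-exclusion: 7! - 2×(7-1)! + (7-2)! = 5040 - 1440 + 120 = 3720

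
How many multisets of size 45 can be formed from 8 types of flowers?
C(45+8-1, 8-1) = C(52, 7) = 133784560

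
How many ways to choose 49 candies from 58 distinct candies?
C(58,49) = 58!/(49!×9!) = 10648873950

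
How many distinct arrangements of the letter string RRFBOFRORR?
10! / (2! × 1! × 5! × 2!) = 7560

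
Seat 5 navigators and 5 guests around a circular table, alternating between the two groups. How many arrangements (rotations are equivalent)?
Fix one of the navigators: (5-1)! ways for the remaining navigators, × 5! ways for the guests = 24 × 120 = 2880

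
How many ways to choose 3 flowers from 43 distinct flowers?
C(43,3) = 43!/(3!×40!) = 12341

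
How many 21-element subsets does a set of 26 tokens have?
C(26,21) = 26!/(21!×5!) = 65780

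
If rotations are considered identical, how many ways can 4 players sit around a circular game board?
Circular: fix one position, arrange the rest. (4-1)! = 6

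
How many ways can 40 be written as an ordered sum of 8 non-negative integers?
C(40+8-1, 8-1) = C(47, 7) = 62891499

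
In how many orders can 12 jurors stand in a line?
12! = 479001600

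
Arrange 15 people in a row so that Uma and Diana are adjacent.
Treat as block: (15-1)! × 2! = 87178291200 × 2 = 174356582400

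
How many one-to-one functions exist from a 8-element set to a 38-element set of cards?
P(38,8) = 38!/(38-8)! = 1971788797440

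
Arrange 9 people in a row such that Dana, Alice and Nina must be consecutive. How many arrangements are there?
Treat the 3 as one block: (9-3+1)! × 3! = 5040 × 6 = 30240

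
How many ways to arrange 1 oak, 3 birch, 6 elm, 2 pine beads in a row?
12! / (1! × 3! × 6! × 2!) = 55440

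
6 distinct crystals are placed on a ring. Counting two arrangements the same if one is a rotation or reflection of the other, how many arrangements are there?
(6-1)!/2 = 120/2 = 60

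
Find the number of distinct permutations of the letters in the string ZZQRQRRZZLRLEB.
14! / (4! × 4! × 1! × 1! × 2! × 2!) = 37837800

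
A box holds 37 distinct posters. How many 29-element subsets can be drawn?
C(37,29) = 37!/(29!×8!) = 38608020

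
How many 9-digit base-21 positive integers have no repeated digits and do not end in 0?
Last digit: 20 nonzero choices. First digit: 19 (nonzero, ≠last). Middle 7: P(19,7) = 253955520. Total = 96503097600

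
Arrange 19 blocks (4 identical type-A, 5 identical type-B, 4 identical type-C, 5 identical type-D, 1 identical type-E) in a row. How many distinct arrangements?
19! / (4! × 5! × 4! × 5! × 1!) = 14665931280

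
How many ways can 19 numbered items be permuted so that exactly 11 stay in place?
Choose the 11 fixed points C(19,11) = 75582, derange the rest: !8 = Σ_{j=0}^{8} (-1)^j·8!/j! = 40320 - 40320 + 20160 - 6720 + 1680 - 336 + 56 - 8 + 1 = 14833. Product = 75582 × 14833 = 1121107806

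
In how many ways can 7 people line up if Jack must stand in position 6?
Fix one position: (7-1)! = 720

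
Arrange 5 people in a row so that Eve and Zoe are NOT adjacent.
Total - adjacent = 5! - (5-1)!×2 = 120 - 48 = 72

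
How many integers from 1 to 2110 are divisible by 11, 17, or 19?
⌊2110/11⌋+⌊2110/17⌋+⌊2110/19⌋ - ⌊2110/187⌋-⌊2110/209⌋-⌊2110/323⌋ + ⌊2110/3553⌋ = 191+124+111 - 11-10-6 + 0 = 399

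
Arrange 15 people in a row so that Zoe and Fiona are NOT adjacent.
Total - adjacent = 15! - (15-1)!×2 = 1307674368000 - 174356582400 = 1133317785600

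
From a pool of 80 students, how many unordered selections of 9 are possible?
C(80,9) = 80!/(9!×71!) = 231900297200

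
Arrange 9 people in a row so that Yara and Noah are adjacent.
Treat as block: (9-1)! × 2! = 40320 × 2 = 80640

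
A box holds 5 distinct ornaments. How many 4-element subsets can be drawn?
C(5,4) = 5!/(4!×1!) = 5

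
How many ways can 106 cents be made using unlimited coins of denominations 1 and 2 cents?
Coefficient of x^106 in 1/(1-x^1) · 1/(1-x^2). Use j coins of 2 for j = 0..⌊106/2⌋ = 53, the rest in 1s: 53 + 1 = 54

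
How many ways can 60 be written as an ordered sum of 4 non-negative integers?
C(60+4-1, 4-1) = C(63, 3) = 39711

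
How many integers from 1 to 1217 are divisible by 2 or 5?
⌊1217/2⌋ + ⌊1217/5⌋ - ⌊1217/10⌋ = 608 + 243 - 121 = 730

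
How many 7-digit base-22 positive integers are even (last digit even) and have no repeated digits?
Last∈{0,2,4,6,8,10,12,14,16,18,20}. Last=0: 39070080. Last nonzero: 10×20×P(20,5) = 372096000. Total = 411166080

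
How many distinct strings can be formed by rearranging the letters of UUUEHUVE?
8! / (4! × 1! × 1! × 2!) = 840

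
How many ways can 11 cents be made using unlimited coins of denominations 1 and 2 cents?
Coefficient of x^11 in 1/(1-x^1) · 1/(1-x^2). Use j coins of 2 for j = 0..⌊11/2⌋ = 5, the rest in 1s: 5 + 1 = 6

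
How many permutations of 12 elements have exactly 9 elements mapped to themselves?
Choose the 9 fixed points C(12,9) = 220, derange the rest: !3 = Σ_{j=0}^{3} (-1)^j·3!/j! = 6 - 6 + 3 - 1 = 2. Product = 220 × 2 = 440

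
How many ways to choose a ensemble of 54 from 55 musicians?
C(55,54) = 55!/(54!×1!) = 55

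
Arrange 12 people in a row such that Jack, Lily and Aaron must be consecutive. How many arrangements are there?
Treat the 3 as one block: (12-3+1)! × 3! = 3628800 × 6 = 21772800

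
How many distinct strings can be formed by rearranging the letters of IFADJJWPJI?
10! / (1! × 1! × 1! × 3! × 2! × 1! × 1!) = 302400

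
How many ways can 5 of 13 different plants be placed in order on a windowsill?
P(13,5) = 13!/(13-5)! = 154440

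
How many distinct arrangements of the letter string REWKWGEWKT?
10! / (1! × 1! × 2! × 2! × 3! × 1!) = 151200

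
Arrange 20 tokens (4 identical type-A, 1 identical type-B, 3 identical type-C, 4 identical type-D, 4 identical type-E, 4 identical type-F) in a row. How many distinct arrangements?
20! / (4! × 1! × 3! × 4! × 4! × 4!) = 1222160940000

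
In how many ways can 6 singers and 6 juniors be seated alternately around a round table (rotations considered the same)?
Fix one of the singers: (6-1)! ways for the remaining singers, × 6! ways for the juniors = 120 × 720 = 86400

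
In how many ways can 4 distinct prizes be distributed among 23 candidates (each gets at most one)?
P(23,4) = 23!/(23-4)! = 212520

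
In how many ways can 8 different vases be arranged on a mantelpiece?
8! = 40320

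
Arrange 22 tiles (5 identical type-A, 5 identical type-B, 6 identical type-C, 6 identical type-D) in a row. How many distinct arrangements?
22! / (5! × 5! × 6! × 6!) = 150570227808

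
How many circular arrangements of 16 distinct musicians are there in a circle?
Circular: fix one position, arrange the rest. (16-1)! = 1307674368000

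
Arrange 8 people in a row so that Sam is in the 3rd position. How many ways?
Fix one position: (8-1)! = 5040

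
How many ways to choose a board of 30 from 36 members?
C(36,30) = 36!/(30!×6!) = 1947792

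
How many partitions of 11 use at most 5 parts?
By conjugation, equals partitions of 11 into parts ≤ 5. Let r_j(i) = number of partitions of i into parts ≤ j, for i = 0..11. r_1(i) = 1 for all i; r_j(i) = r_{j-1}(i) + r_j(i-j). Rows j = 2..5: ≤2: 1 1 2 2 3 3 4 4 5 5 6 6; ≤3: 1 1 2 3 4 5 7 8 10 12 14 16; ≤4: 1 1 2 3 5 6 9 11 15 18 23 27; ≤5: 1 1 2 3 5 7 10 13 18 23 30 37. r_5(11) = 37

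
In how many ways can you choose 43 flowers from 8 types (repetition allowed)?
C(43+8-1, 8-1) = C(50, 7) = 99884400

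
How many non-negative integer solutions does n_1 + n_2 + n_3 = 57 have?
C(57+3-1, 3-1) = C(59, 2) = 1711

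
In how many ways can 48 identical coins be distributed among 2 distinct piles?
C(48+2-1, 2-1) = C(49, 1) = 49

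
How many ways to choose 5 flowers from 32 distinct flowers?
C(32,5) = 32!/(5!×27!) = 201376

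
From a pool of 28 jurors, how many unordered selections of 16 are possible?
C(28,16) = 28!/(16!×12!) = 30421755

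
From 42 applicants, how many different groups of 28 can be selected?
C(42,28) = 42!/(28!×14!) = 52860229080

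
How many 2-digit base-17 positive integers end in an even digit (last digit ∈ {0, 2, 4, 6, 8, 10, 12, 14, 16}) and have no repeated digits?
Last∈{0,2,4,6,8,10,12,14,16}. Last=0: 16. Last nonzero: 8×15×P(15,0) = 120. Total = 136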